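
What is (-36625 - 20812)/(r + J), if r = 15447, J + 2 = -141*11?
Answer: -57437/13894 ≈ -4.1339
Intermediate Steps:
J = -1553 (J = -2 - 141*11 = -2 - 1551 = -1553)
(-36625 - 20812)/(r + J) = (-36625 - 20812)/(15447 - 1553) = -57437/13894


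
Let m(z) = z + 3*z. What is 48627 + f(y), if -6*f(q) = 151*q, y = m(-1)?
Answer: 146183/3 ≈ 48728.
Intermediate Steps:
m(z) = 4*z
y = -4 (y = 4*(-1) = -4)
f(q) = -151*q/6
48627 + f(y) = 48627 - 151/6*(-4) = 48627 + 302/3 = 146183/3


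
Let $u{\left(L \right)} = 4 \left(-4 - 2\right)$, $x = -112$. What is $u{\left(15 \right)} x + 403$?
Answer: $3091$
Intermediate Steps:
$u{\left(L \right)} = -24$ ($u{\left(L \right)} = 4 \left(-6\right) = -24$)
$u{\left(15 \right)} x + 403 = \left(-24\right) \left(-112\right) + 403 = 2688 + 403 = 3091$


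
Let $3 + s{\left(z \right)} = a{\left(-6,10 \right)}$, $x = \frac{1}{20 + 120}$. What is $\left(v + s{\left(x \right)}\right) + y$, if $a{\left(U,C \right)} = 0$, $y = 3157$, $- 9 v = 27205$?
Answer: $\frac{1181}{9} \approx 131.22$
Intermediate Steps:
$v = - \frac{27205}{9}$ ($v = \left(- \frac{1}{9}\right) 27205 = - \frac{27205}{9} \approx -3022.8$)
$x = \frac{1}{140} \approx 0.0071429$
$s{\left(z \right)} = -3$ ($s{\left(z \right)} = -3 + 0 = -3$)
$\left(v + s{\left(x \right)}\right) + y = \left(- \frac{27205}{9} - 3\right) + 3157 = - \frac{27232}{9} + 3157 = \frac{1181}{9}$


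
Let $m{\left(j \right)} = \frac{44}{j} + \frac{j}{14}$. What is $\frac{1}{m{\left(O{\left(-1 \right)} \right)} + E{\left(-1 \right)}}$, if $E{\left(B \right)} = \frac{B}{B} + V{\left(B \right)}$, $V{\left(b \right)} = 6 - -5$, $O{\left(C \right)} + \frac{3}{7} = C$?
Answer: $- \frac{245}{4631} \approx -0.052904$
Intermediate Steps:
$O{\left(C \right)} = - \frac{3}{7} + C$
$V{\left(b \right)} = 11$ ($V{\left(b \right)} = 6 + 5 = 11$)
$m{\left(j \right)} = \frac{44}{j} + \frac{j}{14}$ ($m{\left(j \right)} = \frac{44}{j} + j \frac{1}{14} = \frac{44}{j} + \frac{j}{14}$)
$E{\left(B \right)} = 12$ ($E{\left(B \right)} = \frac{B}{B} + 11 = 1 + 11 = 12$)
$\frac{1}{m{\left(O{\left(-1 \right)} \right)} + E{\left(-1 \right)}} = \frac{1}{\left(\frac{44}{- \frac{3}{7} - 1} + \frac{- \frac{3}{7} - 1}{14}\right) + 12} = \frac{1}{\left(\frac{44}{- \frac{10}{7}} + \frac{1}{14} \left(- \frac{10}{7}\right)\right) + 12} = \frac{1}{\left(44 \left(- \frac{7}{10}\right) - \frac{5}{49}\right) + 12} = \frac{1}{\left(- \frac{154}{5} - \frac{5}{49}\right) + 12} = \frac{1}{- \frac{7571}{245} + 12} = \frac{1}{- \frac{4631}{245}} = - \frac{245}{4631}$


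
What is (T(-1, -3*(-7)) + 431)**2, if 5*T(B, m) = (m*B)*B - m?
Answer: 185761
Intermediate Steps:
T(B, m) = -m/5 + m*B**2/5 (T(B, m) = ((m*B)*B - m)/5 = ((B*m)*B - m)/5 = (m*B**2 - m)/5 = (-m + m*B**2)/5 = -m/5 + m*B**2/5)
(T(-1, -3*(-7)) + 431)**2 = ((-3*(-7))*(-1 + (-1)**2)/5 + 431)**2 = ((1/5)*21*(-1 + 1) + 431)**2 = ((1/5)*21*0 + 431)**2 = (0 + 431)**2 = 431**2 = 185761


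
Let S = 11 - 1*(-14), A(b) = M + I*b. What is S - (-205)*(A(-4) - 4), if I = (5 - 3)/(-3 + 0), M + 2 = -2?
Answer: -3205/3 ≈ -1068.3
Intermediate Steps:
M = -4 (M = -2 - 2 = -4)
I = -⅔ (I = 2/(-3) = 2*(-⅓) = -⅔ ≈ -0.66667)
A(b) = -4 - 2*b/3
S = 25 (S = 11 + 14 = 25)
S - (-205)*(A(-4) - 4) = 25 - (-205)*((-4 - ⅔*(-4)) - 4) = 25 - (-205)*((-4 + 8/3) - 4) = 25 - (-205)*(-4/3 - 4) = 25 - (-205)*(-16)/3 = 25 - 41*80/3 = 25 - 3280/3 = -3205/3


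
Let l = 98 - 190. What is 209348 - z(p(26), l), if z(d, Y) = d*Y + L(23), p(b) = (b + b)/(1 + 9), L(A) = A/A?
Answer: 1049127/5 ≈ 2.0983e+5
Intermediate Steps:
L(A) = 1
l = -92
p(b) = b/5 (p(b) = (2*b)/10 = (2*b)*(1/10) = b/5)
z(d, Y) = 1 + Y*d (z(d, Y) = d*Y + 1 = Y*d + 1 = 1 + Y*d)
209348 - z(p(26), l) = 209348 - (1 - 92*26/5) = 209348 - (1 - 2392/5) = 209348 - 1*(-2387/5) = 209348 + 2387/5 = 1049127/5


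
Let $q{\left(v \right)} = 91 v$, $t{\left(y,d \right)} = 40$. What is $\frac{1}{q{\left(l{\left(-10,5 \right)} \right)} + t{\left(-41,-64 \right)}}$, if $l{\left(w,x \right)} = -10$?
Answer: $- \frac{1}{870} \approx -0.0011494$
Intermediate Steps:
$\frac{1}{q{\left(l{\left(-10,5 \right)} \right)} + t{\left(-41,-64 \right)}} = \frac{1}{91 \left(-10\right) + 40} = \frac{1}{-910 + 40} = \frac{1}{-870} = - \frac{1}{870}$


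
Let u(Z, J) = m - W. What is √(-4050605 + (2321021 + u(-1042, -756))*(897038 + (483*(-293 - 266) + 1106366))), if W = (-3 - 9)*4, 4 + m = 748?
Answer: √4024642856286 ≈ 2.0062e+6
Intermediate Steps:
m = 744 (m = -4 + 748 = 744)
W = -48 (W = -12*4 = -48)
u(Z, J) = 792 (u(Z, J) = 744 - 1*(-48) = 744 + 48 = 792)
√(-4050605 + (2321021 + u(-1042, -756))*(897038 + (483*(-293 - 266) + 1106366))) = √(-4050605 + (2321021 + 792)*(897038 + (483*(-293 - 266) + 1106366))) = √(-4050605 + 2321813*(897038 + (483*(-559) + 1106366))) = √(-4050605 + 2321813*(897038 + (-269997 + 1106366))) = √(-4050605 + 2321813*(897038 + 836369)) = √(-4050605 + 2321813*1733407) = √(-4050605 + 4024646906891) = √4024642856286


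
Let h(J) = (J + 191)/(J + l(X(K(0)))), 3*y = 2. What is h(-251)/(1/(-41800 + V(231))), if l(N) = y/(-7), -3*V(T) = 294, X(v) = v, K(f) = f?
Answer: -52791480/5273 ≈ -10012.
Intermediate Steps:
y = 2/3 (y = (1/3)*2 = 2/3 ≈ 0.66667)
V(T) = -98 (V(T) = -1/3*294 = -98)
l(N) = -2/21 (l(N) = (2/3)/(-7) = (2/3)*(-1/7) = -2/21)
h(J) = (191 + J)/(-2/21 + J) (h(J) = (J + 191)/(J - 2/21) = (191 + J)/(-2/21 + J))
h(-251)/(1/(-41800 + V(231))) = (21*(191 - 251)/(-2 + 21*(-251)))/(1/(-41800 - 98)) = (21*(-60)/(-2 - 5271))/(1/(-41898)) = (21*(-60)/(-5273))/(-1/41898) = (21*(-1/5273)*(-60))*(-41898) = (1260/5273)*(-41898) = -52791480/5273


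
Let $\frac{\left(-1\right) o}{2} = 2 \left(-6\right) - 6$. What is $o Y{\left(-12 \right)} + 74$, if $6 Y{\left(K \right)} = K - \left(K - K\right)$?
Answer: $2$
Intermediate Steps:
$Y{\left(K \right)} = \frac{K}{6}$ ($Y{\left(K \right)} = \frac{K - \left(K - K\right)}{6} = \frac{K - 0}{6} = \frac{K + 0}{6} = \frac{K}{6}$)
$o = 36$ ($o = - 2 \left(2 \left(-6\right) - 6\right) = - 2 \left(-12 - 6\right) = \left(-2\right) \left(-18\right) = 36$)
$o Y{\left(-12 \right)} + 74 = 36 \cdot \frac{1}{6} \left(-12\right) + 74 = 36 \left(-2\right) + 74 = -72 + 74 = 2$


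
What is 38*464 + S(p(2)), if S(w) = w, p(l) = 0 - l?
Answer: 17630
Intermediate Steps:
p(l) = -l
38*464 + S(p(2)) = 38*464 - 1*2 = 17632 - 2 = 17630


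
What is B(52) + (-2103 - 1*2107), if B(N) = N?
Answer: -4158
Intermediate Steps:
B(52) + (-2103 - 1*2107) = 52 + (-2103 - 1*2107) = 52 + (-2103 - 2107) = 52 - 4210 = -4158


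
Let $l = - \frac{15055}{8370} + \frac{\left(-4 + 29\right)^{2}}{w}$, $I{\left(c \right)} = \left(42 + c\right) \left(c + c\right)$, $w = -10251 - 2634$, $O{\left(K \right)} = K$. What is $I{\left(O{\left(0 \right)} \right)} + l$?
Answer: $- \frac{2656199}{1437966} \approx -1.8472$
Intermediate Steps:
$w = -12885$ ($w = -10251 - 2634 = -12885$)
$I{\left(c \right)} = 2 c \left(42 + c\right)$ ($I{\left(c \right)} = \left(42 + c\right) 2 c = 2 c \left(42 + c\right)$)
$l = - \frac{2656199}{1437966}$ ($l = - \frac{15055}{8370} + \frac{\left(-4 + 29\right)^{2}}{-12885} = \left(-15055\right) \frac{1}{8370} + 25^{2} \left(- \frac{1}{12885}\right) = - \frac{3011}{1674} + 625 \left(- \frac{1}{12885}\right) = - \frac{3011}{1674} - \frac{125}{2577} = - \frac{2656199}{1437966} \approx -1.8472$)
$I{\left(O{\left(0 \right)} \right)} + l = 2 \cdot 0 \left(42 + 0\right) - \frac{2656199}{1437966} = 2 \cdot 0 \cdot 42 - \frac{2656199}{1437966} = 0 - \frac{2656199}{1437966} = - \frac{2656199}{1437966}$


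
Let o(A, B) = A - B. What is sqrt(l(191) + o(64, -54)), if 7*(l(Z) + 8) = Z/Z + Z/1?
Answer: sqrt(6734)/7 ≈ 11.723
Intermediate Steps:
l(Z) = -55/7 + Z/7 (l(Z) = -8 + (Z/Z + Z/1)/7 = -8 + (1 + Z*1)/7 = -8 + (1 + Z)/7 = -8 + (1/7 + Z/7) = -55/7 + Z/7)
sqrt(l(191) + o(64, -54)) = sqrt((-55/7 + (1/7)*191) + (64 - 1*(-54))) = sqrt((-55/7 + 191/7) + (64 + 54)) = sqrt(136/7 + 118) = sqrt(962/7) = sqrt(6734)/7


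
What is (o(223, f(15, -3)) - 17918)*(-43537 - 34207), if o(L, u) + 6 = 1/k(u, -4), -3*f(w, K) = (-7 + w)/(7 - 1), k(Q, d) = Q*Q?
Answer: 1393089877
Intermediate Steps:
k(Q, d) = Q²
f(w, K) = 7/18 - w/18 (f(w, K) = -(-7 + w)/(3*(7 - 1)) = -(-7 + w)/(3*6) = -(-7/6 + w/6)/3 = 7/18 - w/18)
o(L, u) = -6 + u⁻² (o(L, u) = -6 + 1/(u²) = -6 + u⁻²)
(o(223, f(15, -3)) - 17918)*(-43537 - 34207) = ((-6 + (7/18 - 1/18*15)⁻²) - 17918)*(-43537 - 34207) = ((-6 + (7/18 - ⅚)⁻²) - 17918)*(-77744) = ((-6 + (-4/9)⁻²) - 17918)*(-77744) = ((-6 + 81/16) - 17918)*(-77744) = (-15/16 - 17918)*(-77744) = -286703/16*(-77744) = 1393089877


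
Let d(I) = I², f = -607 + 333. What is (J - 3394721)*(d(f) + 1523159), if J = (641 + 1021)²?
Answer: -1010846878095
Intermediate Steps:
f = -274
J = 2762244 (J = 1662² = 2762244)
(J - 3394721)*(d(f) + 1523159) = (2762244 - 3394721)*((-274)² + 1523159) = -632477*(75076 + 1523159) = -632477*1598235 = -1010846878095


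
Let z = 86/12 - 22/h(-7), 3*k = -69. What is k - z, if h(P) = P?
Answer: -1399/42 ≈ -33.310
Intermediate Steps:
k = -23 (k = (⅓)*(-69) = -23)
z = 433/42 (z = 86/12 - 22/(-7) = 86*(1/12) - 22*(-⅐) = 43/6 + 22/7 = 433/42 ≈ 10.310)
k - z = -23 - 1*433/42 = -23 - 433/42 = -1399/42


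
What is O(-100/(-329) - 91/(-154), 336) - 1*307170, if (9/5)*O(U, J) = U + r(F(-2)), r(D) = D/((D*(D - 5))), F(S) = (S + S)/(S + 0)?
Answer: -60028943455/195426 ≈ -3.0717e+5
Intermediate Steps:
F(S) = 2 (F(S) = (2*S)/S = 2)
r(D) = 1/(-5 + D) (r(D) = D/((D*(-5 + D))) = D*(1/(D*(-5 + D))) = 1/(-5 + D))
O(U, J) = -5/27 + 5*U/9 (O(U, J) = 5*(U + 1/(-5 + 2))/9 = 5*(U + 1/(-3))/9 = 5*(U - 1/3)/9 = 5*(-1/3 + U)/9 = -5/27 + 5*U/9)
O(-100/(-329) - 91/(-154), 336) - 1*307170 = (-5/27 + 5*(-100/(-329) - 91/(-154))/9) - 1*307170 = (-5/27 + 5*(-100*(-1/329) - 91*(-1/154))/9) - 307170 = (-5/27 + 5*(100/329 + 13/22)/9) - 307170 = (-5/27 + (5/9)*(6477/7238)) - 307170 = (-5/27 + 10795/21714) - 307170 = 60965/195426 - 307170 = -60028943455/195426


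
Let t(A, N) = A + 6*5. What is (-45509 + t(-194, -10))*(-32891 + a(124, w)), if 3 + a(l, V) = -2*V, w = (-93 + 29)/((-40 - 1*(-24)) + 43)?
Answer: 40558080730/27 ≈ 1.5022e+9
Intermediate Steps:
w = -64/27 (w = -64/((-40 + 24) + 43) = -64/(-16 + 43) = -64/27 ≈ -2.3704)
a(l, V) = -3 - 2*V
t(A, N) = 30 + A (t(A, N) = A + 30 = 30 + A)
(-45509 + t(-194, -10))*(-32891 + a(124, w)) = (-45509 + (30 - 194))*(-32891 + (-3 - 2*(-64/27))) = (-45509 - 164)*(-32891 + (-3 + 128/27)) = -45673*(-32891 + 47/27) = -45673*(-888010/27) = 40558080730/27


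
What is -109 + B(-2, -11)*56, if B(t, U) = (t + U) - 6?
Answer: -1173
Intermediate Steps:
B(t, U) = -6 + U + t (B(t, U) = (U + t) - 6 = -6 + U + t)
-109 + B(-2, -11)*56 = -109 + (-6 - 11 - 2)*56 = -109 - 19*56 = -109 - 1064 = -1173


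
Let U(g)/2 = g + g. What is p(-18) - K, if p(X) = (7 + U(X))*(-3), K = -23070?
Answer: 23265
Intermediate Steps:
U(g) = 4*g (U(g) = 2*(g + g) = 2*(2*g) = 4*g)
p(X) = -21 - 12*X (p(X) = (7 + 4*X)*(-3) = -21 - 12*X)
p(-18) - K = (-21 - 12*(-18)) - 1*(-23070) = (-21 + 216) + 23070 = 195 + 23070 = 23265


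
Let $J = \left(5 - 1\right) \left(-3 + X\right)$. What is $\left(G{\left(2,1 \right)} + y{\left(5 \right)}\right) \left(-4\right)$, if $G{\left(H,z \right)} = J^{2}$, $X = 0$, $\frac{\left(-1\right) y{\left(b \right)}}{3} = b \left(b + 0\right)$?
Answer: $-276$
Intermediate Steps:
$y{\left(b \right)} = - 3 b^{2}$ ($y{\left(b \right)} = - 3 b \left(b + 0\right) = - 3 b b = - 3 b^{2}$)
$J = -12$ ($J = \left(5 - 1\right) \left(-3 + 0\right) = 4 \left(-3\right) = -12$)
$G{\left(H,z \right)} = 144$ ($G{\left(H,z \right)} = \left(-12\right)^{2} = 144$)
$\left(G{\left(2,1 \right)} + y{\left(5 \right)}\right) \left(-4\right) = \left(144 - 3 \cdot 5^{2}\right) \left(-4\right) = \left(144 - 75\right) \left(-4\right) = 69 \left(-4\right) = -276$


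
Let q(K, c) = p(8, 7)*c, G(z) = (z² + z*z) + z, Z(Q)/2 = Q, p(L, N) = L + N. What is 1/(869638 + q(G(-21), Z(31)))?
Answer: 1/870568 ≈ 1.1487e-6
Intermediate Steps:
Z(Q) = 2*Q
G(z) = z + 2*z² (G(z) = (z² + z²) + z = 2*z² + z = z + 2*z²)
q(K, c) = 15*c (q(K, c) = (8 + 7)*c = 15*c)
1/(869638 + q(G(-21), Z(31))) = 1/(869638 + 15*(2*31)) = 1/(869638 + 15*62) = 1/(869638 + 930) = 1/870568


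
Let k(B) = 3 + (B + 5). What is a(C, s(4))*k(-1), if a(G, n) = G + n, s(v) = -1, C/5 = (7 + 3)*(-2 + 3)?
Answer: 343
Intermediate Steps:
C = 50 (C = 5*((7 + 3)*(-2 + 3)) = 5*(10*1) = 5*10 = 50)
k(B) = 8 + B (k(B) = 3 + (5 + B) = 8 + B)
a(C, s(4))*k(-1) = (50 - 1)*(8 - 1) = 49*7 = 343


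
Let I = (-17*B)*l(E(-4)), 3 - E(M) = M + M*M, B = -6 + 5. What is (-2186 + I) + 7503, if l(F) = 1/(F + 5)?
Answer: 21251/4 ≈ 5312.8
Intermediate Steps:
B = -1
E(M) = 3 - M - M**2 (E(M) = 3 - (M + M*M) = 3 - (M + M**2) = 3 + (-M - M**2) = 3 - M - M**2)
l(F) = 1/(5 + F)
I = -17/4 (I = (-17*(-1))/(5 + (3 - 1*(-4) - 1*(-4)**2)) = 17/(5 + (3 + 4 - 1*16)) = 17/(5 + (3 + 4 - 16)) = 17/(5 - 9) = 17/(-4) = 17*(-1/4) = -17/4 ≈ -4.2500)
(-2186 + I) + 7503 = (-2186 - 17/4) + 7503 = -8761/4 + 7503 = 21251/4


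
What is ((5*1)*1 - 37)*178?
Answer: -5696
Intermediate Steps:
((5*1)*1 - 37)*178 = (5*1 - 37)*178 = (5 - 37)*178 = -32*178 = -5696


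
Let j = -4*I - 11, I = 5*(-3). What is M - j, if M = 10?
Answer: -39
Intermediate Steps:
I = -15
j = 49 (j = -4*(-15) - 11 = 60 - 11 = 49)
M - j = 10 - 1*49 = 10 - 49 = -39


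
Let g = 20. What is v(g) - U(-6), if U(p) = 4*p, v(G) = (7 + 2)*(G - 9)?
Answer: 123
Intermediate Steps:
v(G) = -81 + 9*G (v(G) = 9*(-9 + G) = -81 + 9*G)
v(g) - U(-6) = (-81 + 9*20) - 4*(-6) = (-81 + 180) - 1*(-24) = 99 + 24 = 123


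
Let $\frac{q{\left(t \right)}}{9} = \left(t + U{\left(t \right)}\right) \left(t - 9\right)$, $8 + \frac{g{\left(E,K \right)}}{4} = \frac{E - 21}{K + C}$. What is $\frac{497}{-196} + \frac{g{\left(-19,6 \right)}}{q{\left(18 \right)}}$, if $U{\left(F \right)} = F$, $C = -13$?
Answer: $- \frac{51823}{20412} \approx -2.5388$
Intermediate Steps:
$g{\left(E,K \right)} = -32 + \frac{4 \left(-21 + E\right)}{-13 + K}$ ($g{\left(E,K \right)} = -32 + 4 \frac{E - 21}{K - 13} = -32 + 4 \frac{-21 + E}{-13 + K} = -32 + \frac{4 \left(-21 + E\right)}{-13 + K}$)
$q{\left(t \right)} = 18 t \left(-9 + t\right)$ ($q{\left(t \right)} = 9 \left(t + t\right) \left(t - 9\right) = 9 \cdot 2 t \left(-9 + t\right) = 18 t \left(-9 + t\right)$)
$\frac{497}{-196} + \frac{g{\left(-19,6 \right)}}{q{\left(18 \right)}} = \frac{497}{-196} + \frac{4 \frac{1}{-13 + 6} \left(83 - 19 - 48\right)}{18 \cdot 18 \left(-9 + 18\right)} = 497 \left(- \frac{1}{196}\right) + \frac{4 \frac{1}{-7} \left(83 - 19 - 48\right)}{18 \cdot 18 \cdot 9} = - \frac{71}{28} + \frac{4 \left(- \frac{1}{7}\right) 16}{2916} = - \frac{71}{28} - \frac{16}{5103} = - \frac{51823}{20412}$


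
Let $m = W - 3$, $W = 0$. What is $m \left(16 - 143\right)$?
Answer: $381$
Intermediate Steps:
$m = -3$ ($m = 0 - 3 = -3$)
$m \left(16 - 143\right) = - 3 \left(16 - 143\right) = \left(-3\right) \left(-127\right) = 381$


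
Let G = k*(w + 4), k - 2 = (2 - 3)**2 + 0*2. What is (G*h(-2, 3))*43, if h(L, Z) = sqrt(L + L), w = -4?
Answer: 0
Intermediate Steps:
k = 3 (k = 2 + ((2 - 3)**2 + 0*2) = 2 + ((-1)**2 + 0) = 2 + (1 + 0) = 2 + 1 = 3)
h(L, Z) = sqrt(2)*sqrt(L) (h(L, Z) = sqrt(2*L) = sqrt(2)*sqrt(L))
G = 0 (G = 3*(-4 + 4) = 3*0 = 0)
(G*h(-2, 3))*43 = (0*(sqrt(2)*sqrt(-2)))*43 = (0*(sqrt(2)*(I*sqrt(2))))*43 = (0*(2*I))*43 = 0*43 = 0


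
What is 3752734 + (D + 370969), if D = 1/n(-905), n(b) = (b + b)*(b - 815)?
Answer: 12837912179601/3113200 ≈ 4.1237e+6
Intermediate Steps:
n(b) = 2*b*(-815 + b) (n(b) = (2*b)*(-815 + b) = 2*b*(-815 + b))
D = 1/3113200 (D = 1/(2*(-905)*(-815 - 905)) = 1/(2*(-905)*(-1720)) = 1/3113200 ≈ 3.2121e-7)
3752734 + (D + 370969) = 3752734 + (1/3113200 + 370969) = 3752734 + 1154900690801/3113200 = 12837912179601/3113200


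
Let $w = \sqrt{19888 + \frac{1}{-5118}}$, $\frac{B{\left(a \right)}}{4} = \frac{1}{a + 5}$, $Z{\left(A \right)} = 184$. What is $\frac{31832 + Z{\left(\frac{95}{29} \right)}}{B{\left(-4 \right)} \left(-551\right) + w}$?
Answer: $- \frac{361142785152}{24759491905} - \frac{32016 \sqrt{520944755394}}{24759491905} \approx -15.519$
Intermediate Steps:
$B{\left(a \right)} = \frac{4}{5 + a}$ ($B{\left(a \right)} = \frac{4}{a + 5} = \frac{4}{5 + a}$)
$w = \frac{\sqrt{520944755394}}{5118}$ ($w = \sqrt{19888 - \frac{1}{5118}} = \sqrt{\frac{101786783}{5118}} = \frac{\sqrt{520944755394}}{5118} \approx 141.02$)
$\frac{31832 + Z{\left(\frac{95}{29} \right)}}{B{\left(-4 \right)} \left(-551\right) + w} = \frac{31832 + 184}{\frac{4}{5 - 4} \left(-551\right) + \frac{\sqrt{520944755394}}{5118}} = \frac{32016}{\frac{4}{1} \left(-551\right) + \frac{\sqrt{520944755394}}{5118}} = \frac{32016}{4 \cdot 1 \left(-551\right) + \frac{\sqrt{520944755394}}{5118}} = \frac{32016}{4 \left(-551\right) + \frac{\sqrt{520944755394}}{5118}} = \frac{32016}{-2204 + \frac{\sqrt{520944755394}}{5118}}$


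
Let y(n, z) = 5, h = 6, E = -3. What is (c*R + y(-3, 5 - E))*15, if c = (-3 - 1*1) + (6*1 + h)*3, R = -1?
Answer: -405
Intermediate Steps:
c = 32 (c = (-3 - 1*1) + (6*1 + 6)*3 = (-3 - 1) + (6 + 6)*3 = -4 + 12*3 = -4 + 36 = 32)
(c*R + y(-3, 5 - E))*15 = (32*(-1) + 5)*15 = (-32 + 5)*15 = -27*15 = -405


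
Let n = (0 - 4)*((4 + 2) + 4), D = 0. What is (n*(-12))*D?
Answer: 0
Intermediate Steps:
n = -40 (n = -4*(6 + 4) = -4*10 = -40)
(n*(-12))*D = -40*(-12)*0 = 480*0 = 0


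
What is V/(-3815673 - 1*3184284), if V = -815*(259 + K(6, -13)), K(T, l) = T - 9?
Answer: 208640/6999957 ≈ 0.029806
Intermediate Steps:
K(T, l) = -9 + T
V = -208640 (V = -815*(259 + (-9 + 6)) = -815*(259 - 3) = -815*256 = -208640)
V/(-3815673 - 1*3184284) = -208640/(-3815673 - 1*3184284) = -208640/(-3815673 - 3184284) = -208640/(-6999957) = -208640*(-1/6999957) = 208640/6999957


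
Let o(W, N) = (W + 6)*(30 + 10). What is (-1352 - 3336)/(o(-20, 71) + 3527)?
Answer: -4688/2967 ≈ -1.5800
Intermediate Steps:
o(W, N) = 240 + 40*W (o(W, N) = (6 + W)*40 = 240 + 40*W)
(-1352 - 3336)/(o(-20, 71) + 3527) = (-1352 - 3336)/((240 + 40*(-20)) + 3527) = -4688/((240 - 800) + 3527) = -4688/(-560 + 3527) = -4688/2967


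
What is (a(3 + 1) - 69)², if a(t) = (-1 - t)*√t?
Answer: 6241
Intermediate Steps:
a(t) = √t*(-1 - t)
(a(3 + 1) - 69)² = (√(3 + 1)*(-1 - (3 + 1)) - 69)² = (√4*(-1 - 1*4) - 69)² = (2*(-1 - 4) - 69)² = (2*(-5) - 69)² = (-10 - 69)² = (-79)² = 6241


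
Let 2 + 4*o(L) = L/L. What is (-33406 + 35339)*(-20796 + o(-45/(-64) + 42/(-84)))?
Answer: -160796605/4 ≈ -4.0199e+7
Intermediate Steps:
o(L) = -¼ (o(L) = -½ + (L/L)/4 = -½ + (¼)*1 = -½ + ¼ = -¼)
(-33406 + 35339)*(-20796 + o(-45/(-64) + 42/(-84))) = (-33406 + 35339)*(-20796 - ¼) = 1933*(-83185/4) = -160796605/4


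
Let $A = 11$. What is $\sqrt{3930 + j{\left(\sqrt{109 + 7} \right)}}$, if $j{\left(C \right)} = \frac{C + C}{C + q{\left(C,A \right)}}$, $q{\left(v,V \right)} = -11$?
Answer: $\frac{\sqrt{43230 - 7864 \sqrt{29}}}{\sqrt{11 - 2 \sqrt{29}}} \approx 61.937$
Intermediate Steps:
$j{\left(C \right)} = \frac{2 C}{-11 + C}$ ($j{\left(C \right)} = \frac{C + C}{C - 11} = \frac{2 C}{-11 + C}$)
$\sqrt{3930 + j{\left(\sqrt{109 + 7} \right)}} = \sqrt{3930 + \frac{2 \sqrt{109 + 7}}{-11 + \sqrt{109 + 7}}} = \sqrt{3930 + \frac{2 \sqrt{116}}{-11 + \sqrt{116}}} = \sqrt{3930 + \frac{2 \cdot 2 \sqrt{29}}{-11 + 2 \sqrt{29}}} = \sqrt{3930 + \frac{4 \sqrt{29}}{-11 + 2 \sqrt{29}}}$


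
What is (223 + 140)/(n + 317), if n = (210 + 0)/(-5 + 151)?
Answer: 26499/23246 ≈ 1.1399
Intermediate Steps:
n = 105/73 (n = 210/146 = 210*(1/146) = 105/73 ≈ 1.4384)
(223 + 140)/(n + 317) = (223 + 140)/(105/73 + 317) = 363/(23246/73) = 363*(73/23246) = 26499/23246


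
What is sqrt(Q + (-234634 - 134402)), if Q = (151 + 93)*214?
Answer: 2*I*sqrt(79205) ≈ 562.87*I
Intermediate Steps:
Q = 52216 (Q = 244*214 = 52216)
sqrt(Q + (-234634 - 134402)) = sqrt(52216 + (-234634 - 134402)) = sqrt(52216 - 369036) = sqrt(-316820) = 2*I*sqrt(79205)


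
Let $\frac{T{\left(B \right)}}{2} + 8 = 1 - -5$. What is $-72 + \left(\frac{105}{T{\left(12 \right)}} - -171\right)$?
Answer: $\frac{291}{4} \approx 72.75$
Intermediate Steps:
$T{\left(B \right)} = -4$ ($T{\left(B \right)} = -16 + 2 \left(1 - -5\right) = -16 + 2 \left(1 + 5\right) = -16 + 2 \cdot 6 = -16 + 12 = -4$)
$-72 + \left(\frac{105}{T{\left(12 \right)}} - -171\right) = -72 + \left(\frac{105}{-4} - -171\right) = -72 + \left(105 \left(- \frac{1}{4}\right) + 171\right) = -72 + \left(- \frac{105}{4} + 171\right) = -72 + \frac{579}{4} = \frac{291}{4}$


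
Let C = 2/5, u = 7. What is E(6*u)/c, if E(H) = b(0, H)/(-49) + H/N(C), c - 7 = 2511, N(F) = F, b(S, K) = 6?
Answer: 5139/123382 ≈ 0.041651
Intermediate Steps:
C = ⅖ (C = 2*(⅕) = ⅖ ≈ 0.40000)
c = 2518 (c = 7 + 2511 = 2518)
E(H) = -6/49 + 5*H/2 (E(H) = 6/(-49) + H/(⅖) = 6*(-1/49) + H*(5/2) = -6/49 + 5*H/2)
E(6*u)/c = (-6/49 + 5*(6*7)/2)/2518 = (-6/49 + (5/2)*42)*(1/2518) = (-6/49 + 105)*(1/2518) = (5139/49)*(1/2518) = 5139/123382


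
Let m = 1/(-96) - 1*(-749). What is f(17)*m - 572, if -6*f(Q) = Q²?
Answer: -21109439/576 ≈ -36648.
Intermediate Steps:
m = 71903/96 (m = -1/96 + 749 = 71903/96 ≈ 748.99)
f(Q) = -Q²/6
f(17)*m - 572 = -⅙*17²*(71903/96) - 572 = -⅙*289*(71903/96) - 572 = -289/6*71903/96 - 572 = -20779967/576 - 572 = -21109439/576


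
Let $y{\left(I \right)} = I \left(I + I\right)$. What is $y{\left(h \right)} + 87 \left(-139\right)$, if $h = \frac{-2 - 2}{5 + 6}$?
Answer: $- \frac{1463221}{121} \approx -12093.0$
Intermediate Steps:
$h = - \frac{4}{11} \approx -0.36364$
$y{\left(I \right)} = 2 I^{2}$ ($y{\left(I \right)} = I 2 I = 2 I^{2}$)
$y{\left(h \right)} + 87 \left(-139\right) = 2 \left(- \frac{4}{11}\right)^{2} + 87 \left(-139\right) = 2 \cdot \frac{16}{121} - 12093 = \frac{32}{121} - 12093 = - \frac{1463221}{121}$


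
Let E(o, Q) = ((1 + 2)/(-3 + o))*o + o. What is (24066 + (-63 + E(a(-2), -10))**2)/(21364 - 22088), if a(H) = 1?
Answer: -112393/2896 ≈ -38.810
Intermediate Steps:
E(o, Q) = o + 3*o/(-3 + o) (E(o, Q) = (3/(-3 + o))*o + o = 3*o/(-3 + o) + o = o + 3*o/(-3 + o))
(24066 + (-63 + E(a(-2), -10))**2)/(21364 - 22088) = (24066 + (-63 + 1**2/(-3 + 1))**2)/(21364 - 22088) = (24066 + (-63 + 1/(-2))**2)/(-724) = (24066 + (-63 + 1*(-1/2))**2)*(-1/724) = (24066 + (-63 - 1/2)**2)*(-1/724) = (24066 + (-127/2)**2)*(-1/724) = (24066 + 16129/4)*(-1/724) = (112393/4)*(-1/724) = -112393/2896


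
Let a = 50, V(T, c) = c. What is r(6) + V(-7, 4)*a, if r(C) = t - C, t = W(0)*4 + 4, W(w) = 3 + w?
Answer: 210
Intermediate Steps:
t = 16 (t = (3 + 0)*4 + 4 = 3*4 + 4 = 12 + 4 = 16)
r(C) = 16 - C
r(6) + V(-7, 4)*a = (16 - 1*6) + 4*50 = (16 - 6) + 200 = 10 + 200 = 210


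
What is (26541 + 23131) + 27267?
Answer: 76939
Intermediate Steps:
(26541 + 23131) + 27267 = 49672 + 27267 = 76939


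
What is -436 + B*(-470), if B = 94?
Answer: -44616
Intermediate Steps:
-436 + B*(-470) = -436 + 94*(-470) = -436 - 44180 = -44616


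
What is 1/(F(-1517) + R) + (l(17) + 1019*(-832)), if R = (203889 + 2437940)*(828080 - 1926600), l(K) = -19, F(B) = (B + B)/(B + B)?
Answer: -2460480426486189334/2902101993079 ≈ -8.4783e+5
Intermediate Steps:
F(B) = 1 (F(B) = (2*B)/((2*B)) = (2*B)*(1/(2*B)) = 1)
R = -2902101993080 (R = 2641829*(-1098520) = -2902101993080)
1/(F(-1517) + R) + (l(17) + 1019*(-832)) = 1/(1 - 2902101993080) + (-19 + 1019*(-832)) = 1/(-2902101993079) + (-19 - 847808) = -1/2902101993079 - 847827 = -2460480426486189334/2902101993079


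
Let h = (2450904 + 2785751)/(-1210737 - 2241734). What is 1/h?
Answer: -3452471/5236655 ≈ -0.65929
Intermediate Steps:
h = -5236655/3452471 (h = 5236655/(-3452471) = 5236655*(-1/3452471) = -5236655/3452471 ≈ -1.5168)
1/h = 1/(-5236655/3452471) = -3452471/5236655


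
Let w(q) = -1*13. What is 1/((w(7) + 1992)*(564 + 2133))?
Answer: 1/5337363 ≈ 1.8736e-7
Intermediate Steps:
w(q) = -13
1/((w(7) + 1992)*(564 + 2133)) = 1/((-13 + 1992)*(564 + 2133)) = 1/(1979*2697) = 1/5337363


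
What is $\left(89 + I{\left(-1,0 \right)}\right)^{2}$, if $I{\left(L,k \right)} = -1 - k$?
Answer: $7744$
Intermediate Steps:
$\left(89 + I{\left(-1,0 \right)}\right)^{2} = \left(89 - 1\right)^{2} = 88^{2} = 7744$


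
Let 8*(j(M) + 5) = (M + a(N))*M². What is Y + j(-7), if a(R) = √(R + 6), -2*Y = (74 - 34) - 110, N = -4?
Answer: -103/8 + 49*√2/8 ≈ -4.2129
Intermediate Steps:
Y = 35 (Y = -((74 - 34) - 110)/2 = -(40 - 110)/2 = -½*(-70) = 35)
a(R) = √(6 + R)
j(M) = -5 + M²*(M + √2)/8 (j(M) = -5 + ((M + √(6 - 4))*M²)/8 = -5 + ((M + √2)*M²)/8 = -5 + (M²*(M + √2))/8 = -5 + M²*(M + √2)/8)
Y + j(-7) = 35 + (-5 + (⅛)*(-7)³ + (⅛)*√2*(-7)²) = 35 + (-5 + (⅛)*(-343) + (⅛)*√2*49) = 35 + (-5 - 343/8 + 49*√2/8) = 35 + (-383/8 + 49*√2/8) = -103/8 + 49*√2/8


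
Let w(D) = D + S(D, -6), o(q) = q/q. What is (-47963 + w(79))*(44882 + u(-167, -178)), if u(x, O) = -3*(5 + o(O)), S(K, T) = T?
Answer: -2148536960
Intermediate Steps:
o(q) = 1
w(D) = -6 + D (w(D) = D - 6 = -6 + D)
u(x, O) = -18 (u(x, O) = -3*(5 + 1) = -3*6 = -18)
(-47963 + w(79))*(44882 + u(-167, -178)) = (-47963 + (-6 + 79))*(44882 - 18) = (-47963 + 73)*44864 = -47890*44864 = -2148536960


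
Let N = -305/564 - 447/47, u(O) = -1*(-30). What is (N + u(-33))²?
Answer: 126585001/318096 ≈ 397.95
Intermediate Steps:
u(O) = 30
N = -5669/564 (N = -305*1/564 - 447*1/47 = -305/564 - 447/47 = -5669/564 ≈ -10.051)
(N + u(-33))² = (-5669/564 + 30)² = (11251/564)² = 126585001/318096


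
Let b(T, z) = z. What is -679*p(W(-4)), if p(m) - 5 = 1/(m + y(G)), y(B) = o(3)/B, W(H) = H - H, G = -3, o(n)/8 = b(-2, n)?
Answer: -26481/8 ≈ -3310.1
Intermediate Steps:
o(n) = 8*n
W(H) = 0
y(B) = 24/B (y(B) = (8*3)/B = 24/B)
p(m) = 5 + 1/(-8 + m) (p(m) = 5 + 1/(m + 24/(-3)) = 5 + 1/(m + 24*(-⅓)) = 5 + 1/(m - 8) = 5 + 1/(-8 + m))
-679*p(W(-4)) = -679*(-39 + 5*0)/(-8 + 0) = -679*(-39 + 0)/(-8) = -(-679)*(-39)/8 = -679*39/8 = -26481/8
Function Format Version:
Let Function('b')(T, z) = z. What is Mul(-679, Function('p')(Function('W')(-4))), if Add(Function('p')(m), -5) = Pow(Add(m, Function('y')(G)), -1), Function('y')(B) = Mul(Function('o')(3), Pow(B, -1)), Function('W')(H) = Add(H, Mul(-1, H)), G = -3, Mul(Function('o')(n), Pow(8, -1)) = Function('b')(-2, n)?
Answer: Rational(-26481, 8) ≈ -3310.1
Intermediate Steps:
Function('o')(n) = Mul(8, n)
Function('W')(H) = 0
Function('y')(B) = Mul(24, Pow(B, -1)) (Function('y')(B) = Mul(Mul(8, 3), Pow(B, -1)) = Mul(24, Pow(B, -1)))
Function('p')(m) = Add(5, Pow(Add(-8, m), -1)) (Function('p')(m) = Add(5, Pow(Add(m, Mul(24, Pow(-3, -1))), -1)) = Add(5, Pow(Add(m, Mul(24, Rational(-1, 3))), -1)) = Add(5, Pow(Add(m, -8), -1)) = Add(5, Pow(Add(-8, m), -1)))
Mul(-679, Function('p')(Function('W')(-4))) = Mul(-679, Mul(Pow(Add(-8, 0), -1), Add(-39, Mul(5, 0)))) = Mul(-679, Mul(Pow(-8, -1), Add(-39, 0))) = Mul(-679, Mul(Rational(-1, 8), -39)) = Mul(-679, Rational(39, 8)) = Rational(-26481, 8)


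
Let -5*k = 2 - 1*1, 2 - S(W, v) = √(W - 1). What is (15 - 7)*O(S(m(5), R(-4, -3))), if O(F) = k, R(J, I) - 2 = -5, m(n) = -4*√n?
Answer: -8/5 ≈ -1.6000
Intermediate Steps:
R(J, I) = -3 (R(J, I) = 2 - 5 = -3)
S(W, v) = 2 - √(-1 + W) (S(W, v) = 2 - √(W - 1) = 2 - √(-1 + W))
k = -⅕ (k = -(2 - 1*1)/5 = -(2 - 1)/5 = -⅕*1 = -⅕ ≈ -0.20000)
O(F) = -⅕
(15 - 7)*O(S(m(5), R(-4, -3))) = (15 - 7)*(-⅕) = 8*(-⅕) = -8/5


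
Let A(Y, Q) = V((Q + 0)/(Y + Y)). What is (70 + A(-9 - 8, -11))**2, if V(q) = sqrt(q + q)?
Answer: (1190 + sqrt(187))**2/289 ≈ 5013.3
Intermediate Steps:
V(q) = sqrt(2)*sqrt(q) (V(q) = sqrt(2*q) = sqrt(2)*sqrt(q))
A(Y, Q) = sqrt(Q/Y) (A(Y, Q) = sqrt(2)*sqrt((Q + 0)/(Y + Y)) = sqrt(2)*sqrt(Q/((2*Y))) = sqrt(2)*sqrt(Q*(1/(2*Y))) = sqrt(2)*sqrt(Q/(2*Y)) = sqrt(2)*(sqrt(2)*sqrt(Q/Y)/2) = sqrt(Q/Y))
(70 + A(-9 - 8, -11))**2 = (70 + sqrt(-11/(-9 - 8)))**2 = (70 + sqrt(-11/(-17)))**2 = (70 + sqrt(-11*(-1/17)))**2 = (70 + sqrt(11/17))**2 = (70 + sqrt(187)/17)**2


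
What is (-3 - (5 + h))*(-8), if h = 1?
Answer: 72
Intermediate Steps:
(-3 - (5 + h))*(-8) = (-3 - (5 + 1))*(-8) = (-3 - 1*6)*(-8) = (-3 - 6)*(-8) = -9*(-8) = 72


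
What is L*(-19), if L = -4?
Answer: 76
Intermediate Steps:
L*(-19) = -4*(-19) = 76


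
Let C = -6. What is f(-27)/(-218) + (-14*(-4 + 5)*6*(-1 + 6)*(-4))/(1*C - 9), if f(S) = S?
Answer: -24389/218 ≈ -111.88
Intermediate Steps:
f(-27)/(-218) + (-14*(-4 + 5)*6*(-1 + 6)*(-4))/(1*C - 9) = -27/(-218) + (-14*(-4 + 5)*6*(-1 + 6)*(-4))/(1*(-6) - 9) = -27*(-1/218) + (-14*1*6*5*(-4))/(-6 - 9) = 27/218 + (-84*5*(-4))/(-15) = 27/218 + (-14*30*(-4))*(-1/15) = 27/218 - 420*(-4)*(-1/15) = 27/218 + 1680*(-1/15) = 27/218 - 112 = -24389/218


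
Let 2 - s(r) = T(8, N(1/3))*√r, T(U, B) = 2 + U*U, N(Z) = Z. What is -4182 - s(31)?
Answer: -4184 + 66*√31 ≈ -3816.5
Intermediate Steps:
T(U, B) = 2 + U²
s(r) = 2 - 66*√r (s(r) = 2 - (2 + 8²)*√r = 2 - (2 + 64)*√r = 2 - 66*√r)
-4182 - s(31) = -4182 - (2 - 66*√31) = -4182 + (-2 + 66*√31) = -4184 + 66*√31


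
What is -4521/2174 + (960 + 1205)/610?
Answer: 97445/66307 ≈ 1.4696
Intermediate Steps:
-4521/2174 + (960 + 1205)/610 = -4521*1/2174 + 2165*(1/610) = -4521/2174 + 433/122 = 97445/66307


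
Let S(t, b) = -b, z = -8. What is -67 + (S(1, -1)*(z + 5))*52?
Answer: -223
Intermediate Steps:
-67 + (S(1, -1)*(z + 5))*52 = -67 + ((-1*(-1))*(-8 + 5))*52 = -67 + (1*(-3))*52 = -67 - 3*52 = -67 - 156 = -223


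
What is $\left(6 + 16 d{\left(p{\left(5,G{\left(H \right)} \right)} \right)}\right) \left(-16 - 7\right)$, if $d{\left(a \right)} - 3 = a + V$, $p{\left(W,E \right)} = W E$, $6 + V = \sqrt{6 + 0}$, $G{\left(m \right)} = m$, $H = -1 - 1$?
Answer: $4646 - 368 \sqrt{6} \approx 3744.6$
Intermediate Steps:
$H = -2$ ($H = -1 - 1 = -2$)
$V = -6 + \sqrt{6}$ ($V = -6 + \sqrt{6 + 0} = -6 + \sqrt{6} \approx -3.5505$)
$p{\left(W,E \right)} = E W$
$d{\left(a \right)} = -3 + a + \sqrt{6}$ ($d{\left(a \right)} = 3 - \left(6 - a - \sqrt{6}\right) = 3 + \left(-6 + a + \sqrt{6}\right) = -3 + a + \sqrt{6}$)
$\left(6 + 16 d{\left(p{\left(5,G{\left(H \right)} \right)} \right)}\right) \left(-16 - 7\right) = \left(6 + 16 \left(-3 - 10 + \sqrt{6}\right)\right) \left(-16 - 7\right) = \left(6 + 16 \left(-3 - 10 + \sqrt{6}\right)\right) \left(-23\right) = \left(6 + 16 \left(-13 + \sqrt{6}\right)\right) \left(-23\right) = \left(6 - \left(208 - 16 \sqrt{6}\right)\right) \left(-23\right) = \left(-202 + 16 \sqrt{6}\right) \left(-23\right) = 4646 - 368 \sqrt{6}$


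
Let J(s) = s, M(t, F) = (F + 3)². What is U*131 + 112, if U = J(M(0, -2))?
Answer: 243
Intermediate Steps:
M(t, F) = (3 + F)²
U = 1 (U = (3 - 2)² = 1² = 1)
U*131 + 112 = 1*131 + 112 = 131 + 112 = 243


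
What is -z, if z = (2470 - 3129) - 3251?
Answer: 3910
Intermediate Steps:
z = -3910 (z = -659 - 3251 = -3910)
-z = -1*(-3910) = 3910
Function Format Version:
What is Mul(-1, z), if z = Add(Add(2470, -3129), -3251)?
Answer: 3910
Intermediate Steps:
z = -3910 (z = Add(-659, -3251) = -3910)
Mul(-1, z) = Mul(-1, -3910) = 3910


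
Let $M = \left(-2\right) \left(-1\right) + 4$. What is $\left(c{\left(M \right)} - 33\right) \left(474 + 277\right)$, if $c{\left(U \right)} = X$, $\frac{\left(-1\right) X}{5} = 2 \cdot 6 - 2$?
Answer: $-62333$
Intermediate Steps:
$M = 6$ ($M = 2 + 4 = 6$)
$X = -50$ ($X = - 5 \left(2 \cdot 6 - 2\right) = - 5 \left(12 - 2\right) = \left(-5\right) 10 = -50$)
$c{\left(U \right)} = -50$
$\left(c{\left(M \right)} - 33\right) \left(474 + 277\right) = \left(-50 - 33\right) \left(474 + 277\right) = \left(-83\right) 751 = -62333$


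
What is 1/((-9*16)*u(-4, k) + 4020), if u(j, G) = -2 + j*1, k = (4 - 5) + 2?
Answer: 1/4884 ≈ 0.00020475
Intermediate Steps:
k = 1 (k = -1 + 2 = 1)
u(j, G) = -2 + j
1/((-9*16)*u(-4, k) + 4020) = 1/((-9*16)*(-2 - 4) + 4020) = 1/(-144*(-6) + 4020) = 1/(864 + 4020) = 1/4884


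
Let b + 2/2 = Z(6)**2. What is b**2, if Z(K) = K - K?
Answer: 1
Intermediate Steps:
Z(K) = 0
b = -1 (b = -1 + 0**2 = -1 + 0 = -1)
b**2 = (-1)**2 = 1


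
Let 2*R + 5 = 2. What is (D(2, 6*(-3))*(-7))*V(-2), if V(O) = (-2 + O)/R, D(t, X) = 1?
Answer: -56/3 ≈ -18.667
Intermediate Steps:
R = -3/2 (R = -5/2 + (1/2)*2 = -5/2 + 1 = -3/2 ≈ -1.5000)
V(O) = 4/3 - 2*O/3 (V(O) = (-2 + O)/(-3/2) = (-2 + O)*(-2/3) = 4/3 - 2*O/3)
(D(2, 6*(-3))*(-7))*V(-2) = (1*(-7))*(4/3 - 2/3*(-2)) = -7*(4/3 + 4/3) = -7*8/3 = -56/3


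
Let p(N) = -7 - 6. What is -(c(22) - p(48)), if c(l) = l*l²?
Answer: -10661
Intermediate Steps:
p(N) = -13
c(l) = l³
-(c(22) - p(48)) = -(22³ - 1*(-13)) = -(10648 + 13) = -1*10661 = -10661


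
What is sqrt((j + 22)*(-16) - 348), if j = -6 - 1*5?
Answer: 2*I*sqrt(131) ≈ 22.891*I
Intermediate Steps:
j = -11 (j = -6 - 5 = -11)
sqrt((j + 22)*(-16) - 348) = sqrt((-11 + 22)*(-16) - 348) = sqrt(11*(-16) - 348) = sqrt(-176 - 348) = sqrt(-524) = 2*I*sqrt(131)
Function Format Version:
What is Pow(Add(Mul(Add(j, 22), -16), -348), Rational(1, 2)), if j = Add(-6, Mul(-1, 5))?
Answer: Mul(2, I, Pow(131, Rational(1, 2))) ≈ Mul(22.891, I)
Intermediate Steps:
j = -11 (j = Add(-6, -5) = -11)
Pow(Add(Mul(Add(j, 22), -16), -348), Rational(1, 2)) = Pow(Add(Mul(Add(-11, 22), -16), -348), Rational(1, 2)) = Pow(Add(Mul(11, -16), -348), Rational(1, 2)) = Pow(Add(-176, -348), Rational(1, 2)) = Pow(-524, Rational(1, 2)) = Mul(2, I, Pow(131, Rational(1, 2)))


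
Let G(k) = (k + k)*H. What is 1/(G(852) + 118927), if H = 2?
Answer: 1/122335 ≈ 8.1743e-6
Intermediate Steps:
G(k) = 4*k (G(k) = (k + k)*2 = (2*k)*2 = 4*k)
1/(G(852) + 118927) = 1/(4*852 + 118927) = 1/(3408 + 118927) = 1/122335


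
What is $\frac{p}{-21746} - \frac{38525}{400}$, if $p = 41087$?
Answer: $- \frac{17083989}{173968} \approx -98.202$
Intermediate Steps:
$\frac{p}{-21746} - \frac{38525}{400} = \frac{41087}{-21746} - \frac{38525}{400} = 41087 \left(- \frac{1}{21746}\right) - \frac{1541}{16} = - \frac{41087}{21746} - \frac{1541}{16} = - \frac{17083989}{173968}$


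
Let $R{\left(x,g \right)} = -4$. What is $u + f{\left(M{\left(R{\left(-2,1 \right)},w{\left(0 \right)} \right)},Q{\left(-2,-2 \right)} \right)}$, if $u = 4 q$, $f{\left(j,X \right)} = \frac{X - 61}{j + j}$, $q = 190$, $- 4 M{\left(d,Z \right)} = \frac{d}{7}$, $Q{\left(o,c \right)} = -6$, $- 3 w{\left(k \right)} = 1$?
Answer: $\frac{1051}{2} \approx 525.5$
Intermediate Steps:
$w{\left(k \right)} = - \frac{1}{3}$ ($w{\left(k \right)} = \left(- \frac{1}{3}\right) 1 = - \frac{1}{3}$)
$M{\left(d,Z \right)} = - \frac{d}{28}$ ($M{\left(d,Z \right)} = - \frac{d \frac{1}{7}}{4} = - \frac{\frac{1}{7} d}{4} = - \frac{d}{28}$)
$f{\left(j,X \right)} = \frac{-61 + X}{2 j}$
$u = 760$ ($u = 4 \cdot 190 = 760$)
$u + f{\left(M{\left(R{\left(-2,1 \right)},w{\left(0 \right)} \right)},Q{\left(-2,-2 \right)} \right)} = 760 + \frac{-61 - 6}{2 \left(\left(- \frac{1}{28}\right) \left(-4\right)\right)} = 760 + \frac{1}{2} \frac{1}{\frac{1}{7}} \left(-67\right) = 760 + \frac{1}{2} \cdot 7 \left(-67\right) = 760 - \frac{469}{2} = \frac{1051}{2}$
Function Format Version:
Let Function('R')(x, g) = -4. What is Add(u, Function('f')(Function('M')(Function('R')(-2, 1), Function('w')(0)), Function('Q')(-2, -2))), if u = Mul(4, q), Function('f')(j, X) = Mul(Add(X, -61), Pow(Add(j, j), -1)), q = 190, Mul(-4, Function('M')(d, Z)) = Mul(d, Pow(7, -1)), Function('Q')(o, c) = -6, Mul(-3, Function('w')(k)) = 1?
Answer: Rational(1051, 2) ≈ 525.50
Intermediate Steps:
Function('w')(k) = Rational(-1, 3) (Function('w')(k) = Mul(Rational(-1, 3), 1) = Rational(-1, 3))
Function('M')(d, Z) = Mul(Rational(-1, 28), d) (Function('M')(d, Z) = Mul(Rational(-1, 4), Mul(d, Pow(7, -1))) = Mul(Rational(-1, 4), Mul(d, Rational(1, 7))) = Mul(Rational(-1, 4), Mul(Rational(1, 7), d)) = Mul(Rational(-1, 28), d))
Function('f')(j, X) = Mul(Rational(1, 2), Pow(j, -1), Add(-61, X)) (Function('f')(j, X) = Mul(Add(-61, X), Pow(Mul(2, j), -1)) = Mul(Add(-61, X), Mul(Rational(1, 2), Pow(j, -1))) = Mul(Rational(1, 2), Pow(j, -1), Add(-61, X)))
u = 760 (u = Mul(4, 190) = 760)
Add(u, Function('f')(Function('M')(Function('R')(-2, 1), Function('w')(0)), Function('Q')(-2, -2))) = Add(760, Mul(Rational(1, 2), Pow(Mul(Rational(-1, 28), -4), -1), Add(-61, -6))) = Add(760, Mul(Rational(1, 2), Pow(Rational(1, 7), -1), -67)) = Add(760, Mul(Rational(1, 2), 7, -67)) = Add(760, Rational(-469, 2)) = Rational(1051, 2)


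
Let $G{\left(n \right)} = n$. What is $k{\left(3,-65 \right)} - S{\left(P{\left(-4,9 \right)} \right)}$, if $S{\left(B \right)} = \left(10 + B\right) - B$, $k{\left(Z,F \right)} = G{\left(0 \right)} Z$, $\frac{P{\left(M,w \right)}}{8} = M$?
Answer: $-10$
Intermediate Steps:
$P{\left(M,w \right)} = 8 M$
$k{\left(Z,F \right)} = 0$ ($k{\left(Z,F \right)} = 0 Z = 0$)
$S{\left(B \right)} = 10$
$k{\left(3,-65 \right)} - S{\left(P{\left(-4,9 \right)} \right)} = 0 - 10 = -10$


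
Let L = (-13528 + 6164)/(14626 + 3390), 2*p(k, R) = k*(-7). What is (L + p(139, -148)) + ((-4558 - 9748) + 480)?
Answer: -64465341/4504 ≈ -14313.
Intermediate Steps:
p(k, R) = -7*k/2 (p(k, R) = (k*(-7))/2 = (-7*k)/2 = -7*k/2)
L = -1841/4504 (L = -7364/18016 = -7364*1/18016 = -1841/4504 ≈ -0.40875)
(L + p(139, -148)) + ((-4558 - 9748) + 480) = (-1841/4504 - 7/2*139) + ((-4558 - 9748) + 480) = (-1841/4504 - 973/2) + (-14306 + 480) = -2193037/4504 - 13826 = -64465341/4504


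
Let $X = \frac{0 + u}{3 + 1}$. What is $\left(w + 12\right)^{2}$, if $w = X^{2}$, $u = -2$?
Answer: $\frac{2401}{16} \approx 150.06$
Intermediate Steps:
$X = - \frac{1}{2}$ ($X = \frac{0 - 2}{3 + 1} = - \frac{2}{4} = \left(-2\right) \frac{1}{4} = - \frac{1}{2} \approx -0.5$)
$w = \frac{1}{4}$ ($w = \left(- \frac{1}{2}\right)^{2} = \frac{1}{4} \approx 0.25$)
$\left(w + 12\right)^{2} = \left(\frac{1}{4} + 12\right)^{2} = \left(\frac{49}{4}\right)^{2} = \frac{2401}{16}$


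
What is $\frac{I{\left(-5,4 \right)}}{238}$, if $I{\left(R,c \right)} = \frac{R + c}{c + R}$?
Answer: $\frac{1}{238} \approx 0.0042017$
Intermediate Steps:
$I{\left(R,c \right)} = 1$ ($I{\left(R,c \right)} = \frac{R + c}{R + c} = 1$)
$\frac{I{\left(-5,4 \right)}}{238} = 1 \cdot \frac{1}{238} = \frac{1}{238}$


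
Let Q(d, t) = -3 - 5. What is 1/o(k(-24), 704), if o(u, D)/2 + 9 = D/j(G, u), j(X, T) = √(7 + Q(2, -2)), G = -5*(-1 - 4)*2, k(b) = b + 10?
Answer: -9/991394 + 352*I/495697 ≈ -9.0781e-6 + 0.00071011*I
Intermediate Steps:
k(b) = 10 + b
Q(d, t) = -8
G = 50 (G = -5*(-5)*2 = 25*2 = 50)
j(X, T) = I (j(X, T) = √(7 - 8) = √(-1) = I)
o(u, D) = -18 - 2*I*D (o(u, D) = -18 + 2*(D/I) = -18 + 2*(D*(-I)) = -18 + 2*(-I*D) = -18 - 2*I*D)
1/o(k(-24), 704) = 1/(-18 - 2*I*704) = 1/(-18 - 1408*I) = (-18 + 1408*I)/1982788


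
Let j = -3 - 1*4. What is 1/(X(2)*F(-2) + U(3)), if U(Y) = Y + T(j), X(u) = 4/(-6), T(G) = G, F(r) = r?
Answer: -3/8 ≈ -0.37500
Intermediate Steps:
j = -7 (j = -3 - 4 = -7)
X(u) = -⅔ (X(u) = 4*(-⅙) = -⅔)
U(Y) = -7 + Y (U(Y) = Y - 7 = -7 + Y)
1/(X(2)*F(-2) + U(3)) = 1/(-⅔*(-2) + (-7 + 3)) = 1/(4/3 - 4) = 1/(-8/3) = -3/8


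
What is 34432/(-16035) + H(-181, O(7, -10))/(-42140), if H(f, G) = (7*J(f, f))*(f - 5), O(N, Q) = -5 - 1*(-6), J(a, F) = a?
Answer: -14942299/1930614 ≈ -7.7397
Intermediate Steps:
O(N, Q) = 1 (O(N, Q) = -5 + 6 = 1)
H(f, G) = 7*f*(-5 + f) (H(f, G) = (7*f)*(f - 5) = (7*f)*(-5 + f) = 7*f*(-5 + f))
34432/(-16035) + H(-181, O(7, -10))/(-42140) = 34432/(-16035) + (7*(-181)*(-5 - 181))/(-42140) = 34432*(-1/16035) + (7*(-181)*(-186))*(-1/42140) = -34432/16035 + 235662*(-1/42140) = -34432/16035 - 16833/3010 = -14942299/1930614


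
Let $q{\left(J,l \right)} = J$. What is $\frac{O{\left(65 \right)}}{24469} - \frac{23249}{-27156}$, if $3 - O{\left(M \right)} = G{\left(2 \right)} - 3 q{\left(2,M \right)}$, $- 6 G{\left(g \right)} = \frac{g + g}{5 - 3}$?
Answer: $\frac{189711079}{221493388} \approx 0.85651$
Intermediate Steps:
$G{\left(g \right)} = - \frac{g}{6}$ ($G{\left(g \right)} = - \frac{\left(g + g\right) \frac{1}{5 - 3}}{6} = - \frac{2 g \frac{1}{2}}{6} = - \frac{g}{6}$)
$O{\left(M \right)} = \frac{28}{3}$ ($O{\left(M \right)} = 3 - \left(\left(- \frac{1}{6}\right) 2 - 6\right) = 3 - \left(- \frac{1}{3} - 6\right) = 3 - - \frac{19}{3} = 3 + \frac{19}{3} = \frac{28}{3}$)
$\frac{O{\left(65 \right)}}{24469} - \frac{23249}{-27156} = \frac{28}{3 \cdot 24469} - \frac{23249}{-27156} = \frac{28}{3} \cdot \frac{1}{24469} - - \frac{23249}{27156} = \frac{28}{73407} + \frac{23249}{27156} = \frac{189711079}{221493388}$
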